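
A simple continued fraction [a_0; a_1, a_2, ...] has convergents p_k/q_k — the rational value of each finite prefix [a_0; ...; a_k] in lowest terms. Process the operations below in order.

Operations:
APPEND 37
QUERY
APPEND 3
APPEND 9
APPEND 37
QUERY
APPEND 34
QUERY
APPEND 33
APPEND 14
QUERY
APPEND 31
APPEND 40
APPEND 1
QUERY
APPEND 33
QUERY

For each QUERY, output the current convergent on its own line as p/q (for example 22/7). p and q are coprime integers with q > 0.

37/1
38777/1039
1319463/35354
611454247/16383448
779556625480/20887622417
26485926603607/709670107569

APPEND 37: p_0 = 37·1 + 0 = 37, q_0 = 37·0 + 1 = 1 → 37/1
APPEND 3: p_1 = 3·37 + 1 = 112, q_1 = 3·1 + 0 = 3 → 112/3
APPEND 9: p_2 = 9·112 + 37 = 1045, q_2 = 9·3 + 1 = 28 → 1045/28
APPEND 37: p_3 = 37·1045 + 112 = 38777, q_3 = 37·28 + 3 = 1039 → 38777/1039
APPEND 34: p_4 = 34·38777 + 1045 = 1319463, q_4 = 34·1039 + 28 = 35354 → 1319463/35354
APPEND 33: p_5 = 33·1319463 + 38777 = 43581056, q_5 = 33·35354 + 1039 = 1167721 → 43581056/1167721
APPEND 14: p_6 = 14·43581056 + 1319463 = 611454247, q_6 = 14·1167721 + 35354 = 16383448 → 611454247/16383448
APPEND 31: p_7 = 31·611454247 + 43581056 = 18998662713, q_7 = 31·16383448 + 1167721 = 509054609 → 18998662713/509054609
APPEND 40: p_8 = 40·18998662713 + 611454247 = 760557962767, q_8 = 40·509054609 + 16383448 = 20378567808 → 760557962767/20378567808
APPEND 1: p_9 = 1·760557962767 + 18998662713 = 779556625480, q_9 = 1·20378567808 + 509054609 = 20887622417 → 779556625480/20887622417
APPEND 33: p_10 = 33·779556625480 + 760557962767 = 26485926603607, q_10 = 33·20887622417 + 20378567808 = 709670107569 → 26485926603607/709670107569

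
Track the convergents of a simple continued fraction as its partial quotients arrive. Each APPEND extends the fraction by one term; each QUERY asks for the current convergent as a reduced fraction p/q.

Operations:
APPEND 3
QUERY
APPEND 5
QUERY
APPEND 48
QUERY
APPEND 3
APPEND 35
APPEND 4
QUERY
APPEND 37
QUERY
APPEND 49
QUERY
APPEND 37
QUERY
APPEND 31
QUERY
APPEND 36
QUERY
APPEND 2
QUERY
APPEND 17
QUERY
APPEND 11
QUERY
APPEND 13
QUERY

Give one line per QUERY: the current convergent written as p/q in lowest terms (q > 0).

APPEND 3: p_0 = 3·1 + 0 = 3, q_0 = 3·0 + 1 = 1 → 3/1
APPEND 5: p_1 = 5·3 + 1 = 16, q_1 = 5·1 + 0 = 5 → 16/5
APPEND 48: p_2 = 48·16 + 3 = 771, q_2 = 48·5 + 1 = 241 → 771/241
APPEND 3: p_3 = 3·771 + 16 = 2329, q_3 = 3·241 + 5 = 728 → 2329/728
APPEND 35: p_4 = 35·2329 + 771 = 82286, q_4 = 35·728 + 241 = 25721 → 82286/25721
APPEND 4: p_5 = 4·82286 + 2329 = 331473, q_5 = 4·25721 + 728 = 103612 → 331473/103612
APPEND 37: p_6 = 37·331473 + 82286 = 12346787, q_6 = 37·103612 + 25721 = 3859365 → 12346787/3859365
APPEND 49: p_7 = 49·12346787 + 331473 = 605324036, q_7 = 49·3859365 + 103612 = 189212497 → 605324036/189212497
APPEND 37: p_8 = 37·605324036 + 12346787 = 22409336119, q_8 = 37·189212497 + 3859365 = 7004721754 → 22409336119/7004721754
APPEND 31: p_9 = 31·22409336119 + 605324036 = 695294743725, q_9 = 31·7004721754 + 189212497 = 217335586871 → 695294743725/217335586871
APPEND 36: p_10 = 36·695294743725 + 22409336119 = 25053020110219, q_10 = 36·217335586871 + 7004721754 = 7831085849110 → 25053020110219/7831085849110
APPEND 2: p_11 = 2·25053020110219 + 695294743725 = 50801334964163, q_11 = 2·7831085849110 + 217335586871 = 15879507285091 → 50801334964163/15879507285091
APPEND 17: p_12 = 17·50801334964163 + 25053020110219 = 888675714500990, q_12 = 17·15879507285091 + 7831085849110 = 277782709695657 → 888675714500990/277782709695657
APPEND 11: p_13 = 11·888675714500990 + 50801334964163 = 9826234194475053, q_13 = 11·277782709695657 + 15879507285091 = 3071489313937318 → 9826234194475053/3071489313937318
APPEND 13: p_14 = 13·9826234194475053 + 888675714500990 = 128629720242676679, q_14 = 13·3071489313937318 + 277782709695657 = 40207143790880791 → 128629720242676679/40207143790880791

3/1
16/5
771/241
331473/103612
12346787/3859365
605324036/189212497
22409336119/7004721754
695294743725/217335586871
25053020110219/7831085849110
50801334964163/15879507285091
888675714500990/277782709695657
9826234194475053/3071489313937318
128629720242676679/40207143790880791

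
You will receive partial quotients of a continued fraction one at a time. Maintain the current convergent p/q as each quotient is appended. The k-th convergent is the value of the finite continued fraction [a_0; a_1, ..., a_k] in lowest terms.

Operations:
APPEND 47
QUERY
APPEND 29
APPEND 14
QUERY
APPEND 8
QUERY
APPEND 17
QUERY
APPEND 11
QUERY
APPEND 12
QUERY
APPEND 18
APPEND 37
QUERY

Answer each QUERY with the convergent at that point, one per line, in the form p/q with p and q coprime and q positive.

47/1
19143/407
154508/3285
2645779/56252
29258077/622057
353742703/7520936
237028931750/5039480421

APPEND 47: p_0 = 47·1 + 0 = 47, q_0 = 47·0 + 1 = 1 → 47/1
APPEND 29: p_1 = 29·47 + 1 = 1364, q_1 = 29·1 + 0 = 29 → 1364/29
APPEND 14: p_2 = 14·1364 + 47 = 19143, q_2 = 14·29 + 1 = 407 → 19143/407
APPEND 8: p_3 = 8·19143 + 1364 = 154508, q_3 = 8·407 + 29 = 3285 → 154508/3285
APPEND 17: p_4 = 17·154508 + 19143 = 2645779, q_4 = 17·3285 + 407 = 56252 → 2645779/56252
APPEND 11: p_5 = 11·2645779 + 154508 = 29258077, q_5 = 11·56252 + 3285 = 622057 → 29258077/622057
APPEND 12: p_6 = 12·29258077 + 2645779 = 353742703, q_6 = 12·622057 + 56252 = 7520936 → 353742703/7520936
APPEND 18: p_7 = 18·353742703 + 29258077 = 6396626731, q_7 = 18·7520936 + 622057 = 135998905 → 6396626731/135998905
APPEND 37: p_8 = 37·6396626731 + 353742703 = 237028931750, q_8 = 37·135998905 + 7520936 = 5039480421 → 237028931750/5039480421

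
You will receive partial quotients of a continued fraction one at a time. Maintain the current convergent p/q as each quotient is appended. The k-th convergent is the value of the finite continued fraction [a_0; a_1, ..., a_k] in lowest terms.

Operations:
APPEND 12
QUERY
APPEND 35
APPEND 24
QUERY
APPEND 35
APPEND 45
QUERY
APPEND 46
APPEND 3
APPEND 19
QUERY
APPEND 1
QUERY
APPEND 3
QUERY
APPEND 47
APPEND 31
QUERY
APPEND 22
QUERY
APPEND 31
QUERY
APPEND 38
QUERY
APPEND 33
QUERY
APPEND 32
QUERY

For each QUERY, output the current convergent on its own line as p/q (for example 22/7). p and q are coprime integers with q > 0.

APPEND 12: p_0 = 12·1 + 0 = 12, q_0 = 12·0 + 1 = 1 → 12/1
APPEND 35: p_1 = 35·12 + 1 = 421, q_1 = 35·1 + 0 = 35 → 421/35
APPEND 24: p_2 = 24·421 + 12 = 10116, q_2 = 24·35 + 1 = 841 → 10116/841
APPEND 35: p_3 = 35·10116 + 421 = 354481, q_3 = 35·841 + 35 = 29470 → 354481/29470
APPEND 45: p_4 = 45·354481 + 10116 = 15961761, q_4 = 45·29470 + 841 = 1326991 → 15961761/1326991
APPEND 46: p_5 = 46·15961761 + 354481 = 734595487, q_5 = 46·1326991 + 29470 = 61071056 → 734595487/61071056
APPEND 3: p_6 = 3·734595487 + 15961761 = 2219748222, q_6 = 3·61071056 + 1326991 = 184540159 → 2219748222/184540159
APPEND 19: p_7 = 19·2219748222 + 734595487 = 42909811705, q_7 = 19·184540159 + 61071056 = 3567334077 → 42909811705/3567334077
APPEND 1: p_8 = 1·42909811705 + 2219748222 = 45129559927, q_8 = 1·3567334077 + 184540159 = 3751874236 → 45129559927/3751874236
APPEND 3: p_9 = 3·45129559927 + 42909811705 = 178298491486, q_9 = 3·3751874236 + 3567334077 = 14822956785 → 178298491486/14822956785
APPEND 47: p_10 = 47·178298491486 + 45129559927 = 8425158659769, q_10 = 47·14822956785 + 3751874236 = 700430843131 → 8425158659769/700430843131
APPEND 31: p_11 = 31·8425158659769 + 178298491486 = 261358216944325, q_11 = 31·700430843131 + 14822956785 = 21728179093846 → 261358216944325/21728179093846
APPEND 22: p_12 = 22·261358216944325 + 8425158659769 = 5758305931434919, q_12 = 22·21728179093846 + 700430843131 = 478720370907743 → 5758305931434919/478720370907743
APPEND 31: p_13 = 31·5758305931434919 + 261358216944325 = 178768842091426814, q_13 = 31·478720370907743 + 21728179093846 = 14862059677233879 → 178768842091426814/14862059677233879
APPEND 38: p_14 = 38·178768842091426814 + 5758305931434919 = 6798974305405653851, q_14 = 38·14862059677233879 + 478720370907743 = 565236988105795145 → 6798974305405653851/565236988105795145
APPEND 33: p_15 = 33·6798974305405653851 + 178768842091426814 = 224544920920478003897, q_15 = 33·565236988105795145 + 14862059677233879 = 18667682667168473664 → 224544920920478003897/18667682667168473664
APPEND 32: p_16 = 32·224544920920478003897 + 6798974305405653851 = 7192236443760701778555, q_16 = 32·18667682667168473664 + 565236988105795145 = 597931082337496952393 → 7192236443760701778555/597931082337496952393

12/1
10116/841
15961761/1326991
42909811705/3567334077
45129559927/3751874236
178298491486/14822956785
261358216944325/21728179093846
5758305931434919/478720370907743
178768842091426814/14862059677233879
6798974305405653851/565236988105795145
224544920920478003897/18667682667168473664
7192236443760701778555/597931082337496952393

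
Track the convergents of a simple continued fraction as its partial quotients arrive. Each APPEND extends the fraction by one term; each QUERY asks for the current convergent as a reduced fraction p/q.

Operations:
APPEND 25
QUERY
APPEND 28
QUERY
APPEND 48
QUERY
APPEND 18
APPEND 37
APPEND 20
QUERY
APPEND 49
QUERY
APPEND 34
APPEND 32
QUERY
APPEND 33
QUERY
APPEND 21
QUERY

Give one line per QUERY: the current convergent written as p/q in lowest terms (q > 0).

APPEND 25: p_0 = 25·1 + 0 = 25, q_0 = 25·0 + 1 = 1 → 25/1
APPEND 28: p_1 = 28·25 + 1 = 701, q_1 = 28·1 + 0 = 28 → 701/28
APPEND 48: p_2 = 48·701 + 25 = 33673, q_2 = 48·28 + 1 = 1345 → 33673/1345
APPEND 18: p_3 = 18·33673 + 701 = 606815, q_3 = 18·1345 + 28 = 24238 → 606815/24238
APPEND 37: p_4 = 37·606815 + 33673 = 22485828, q_4 = 37·24238 + 1345 = 898151 → 22485828/898151
APPEND 20: p_5 = 20·22485828 + 606815 = 450323375, q_5 = 20·898151 + 24238 = 17987258 → 450323375/17987258
APPEND 49: p_6 = 49·450323375 + 22485828 = 22088331203, q_6 = 49·17987258 + 898151 = 882273793 → 22088331203/882273793
APPEND 34: p_7 = 34·22088331203 + 450323375 = 751453584277, q_7 = 34·882273793 + 17987258 = 30015296220 → 751453584277/30015296220
APPEND 32: p_8 = 32·751453584277 + 22088331203 = 24068603028067, q_8 = 32·30015296220 + 882273793 = 961371752833 → 24068603028067/961371752833
APPEND 33: p_9 = 33·24068603028067 + 751453584277 = 795015353510488, q_9 = 33·961371752833 + 30015296220 = 31755283139709 → 795015353510488/31755283139709
APPEND 21: p_10 = 21·795015353510488 + 24068603028067 = 16719391026748315, q_10 = 21·31755283139709 + 961371752833 = 667822317686722 → 16719391026748315/667822317686722

25/1
701/28
33673/1345
450323375/17987258
22088331203/882273793
24068603028067/961371752833
795015353510488/31755283139709
16719391026748315/667822317686722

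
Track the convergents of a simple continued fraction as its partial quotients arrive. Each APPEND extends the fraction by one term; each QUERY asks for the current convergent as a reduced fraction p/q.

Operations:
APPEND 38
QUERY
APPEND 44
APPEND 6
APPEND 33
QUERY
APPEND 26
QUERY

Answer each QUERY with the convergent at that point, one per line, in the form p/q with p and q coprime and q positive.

38/1
334181/8789
8698782/228779

APPEND 38: p_0 = 38·1 + 0 = 38, q_0 = 38·0 + 1 = 1 → 38/1
APPEND 44: p_1 = 44·38 + 1 = 1673, q_1 = 44·1 + 0 = 44 → 1673/44
APPEND 6: p_2 = 6·1673 + 38 = 10076, q_2 = 6·44 + 1 = 265 → 10076/265
APPEND 33: p_3 = 33·10076 + 1673 = 334181, q_3 = 33·265 + 44 = 8789 → 334181/8789
APPEND 26: p_4 = 26·334181 + 10076 = 8698782, q_4 = 26·8789 + 265 = 228779 → 8698782/228779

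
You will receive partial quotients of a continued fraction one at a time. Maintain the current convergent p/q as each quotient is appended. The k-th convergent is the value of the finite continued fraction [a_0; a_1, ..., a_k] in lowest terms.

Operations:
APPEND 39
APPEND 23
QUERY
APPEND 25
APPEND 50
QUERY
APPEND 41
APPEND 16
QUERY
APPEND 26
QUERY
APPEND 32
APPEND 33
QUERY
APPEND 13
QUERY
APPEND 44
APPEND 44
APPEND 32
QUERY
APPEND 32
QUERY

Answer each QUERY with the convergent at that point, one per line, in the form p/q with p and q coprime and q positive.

898/23
1125348/28823
739713460/18945927
19278711717/493776421
20402008829049/522546892588
265843773266041/6808929395043
16518503998586121189/423080541087383696
529107965031960677621/13551789203097750435

APPEND 39: p_0 = 39·1 + 0 = 39, q_0 = 39·0 + 1 = 1 → 39/1
APPEND 23: p_1 = 23·39 + 1 = 898, q_1 = 23·1 + 0 = 23 → 898/23
APPEND 25: p_2 = 25·898 + 39 = 22489, q_2 = 25·23 + 1 = 576 → 22489/576
APPEND 50: p_3 = 50·22489 + 898 = 1125348, q_3 = 50·576 + 23 = 28823 → 1125348/28823
APPEND 41: p_4 = 41·1125348 + 22489 = 46161757, q_4 = 41·28823 + 576 = 1182319 → 46161757/1182319
APPEND 16: p_5 = 16·46161757 + 1125348 = 739713460, q_5 = 16·1182319 + 28823 = 18945927 → 739713460/18945927
APPEND 26: p_6 = 26·739713460 + 46161757 = 19278711717, q_6 = 26·18945927 + 1182319 = 493776421 → 19278711717/493776421
APPEND 32: p_7 = 32·19278711717 + 739713460 = 617658488404, q_7 = 32·493776421 + 18945927 = 15819791399 → 617658488404/15819791399
APPEND 33: p_8 = 33·617658488404 + 19278711717 = 20402008829049, q_8 = 33·15819791399 + 493776421 = 522546892588 → 20402008829049/522546892588
APPEND 13: p_9 = 13·20402008829049 + 617658488404 = 265843773266041, q_9 = 13·522546892588 + 15819791399 = 6808929395043 → 265843773266041/6808929395043
APPEND 44: p_10 = 44·265843773266041 + 20402008829049 = 11717528032534853, q_10 = 44·6808929395043 + 522546892588 = 300115440274480 → 11717528032534853/300115440274480
APPEND 44: p_11 = 44·11717528032534853 + 265843773266041 = 515837077204799573, q_11 = 44·300115440274480 + 6808929395043 = 13211888301472163 → 515837077204799573/13211888301472163
APPEND 32: p_12 = 32·515837077204799573 + 11717528032534853 = 16518503998586121189, q_12 = 32·13211888301472163 + 300115440274480 = 423080541087383696 → 16518503998586121189/423080541087383696
APPEND 32: p_13 = 32·16518503998586121189 + 515837077204799573 = 529107965031960677621, q_13 = 32·423080541087383696 + 13211888301472163 = 13551789203097750435 → 529107965031960677621/13551789203097750435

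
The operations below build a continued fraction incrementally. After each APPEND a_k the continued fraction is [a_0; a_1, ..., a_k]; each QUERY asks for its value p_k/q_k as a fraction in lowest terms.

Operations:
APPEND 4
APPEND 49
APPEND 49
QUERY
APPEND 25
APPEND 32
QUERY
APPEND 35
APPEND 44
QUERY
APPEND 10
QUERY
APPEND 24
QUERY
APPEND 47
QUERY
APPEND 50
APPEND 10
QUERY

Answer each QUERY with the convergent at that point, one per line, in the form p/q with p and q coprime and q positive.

9657/2402
7741561/1925570
11940376869/2969947726
119674964947/29766932309
2884139535597/717376323142
135674233138006/33746454119983
68001632197496976/16914147277342903

APPEND 4: p_0 = 4·1 + 0 = 4, q_0 = 4·0 + 1 = 1 → 4/1
APPEND 49: p_1 = 49·4 + 1 = 197, q_1 = 49·1 + 0 = 49 → 197/49
APPEND 49: p_2 = 49·197 + 4 = 9657, q_2 = 49·49 + 1 = 2402 → 9657/2402
APPEND 25: p_3 = 25·9657 + 197 = 241622, q_3 = 25·2402 + 49 = 60099 → 241622/60099
APPEND 32: p_4 = 32·241622 + 9657 = 7741561, q_4 = 32·60099 + 2402 = 1925570 → 7741561/1925570
APPEND 35: p_5 = 35·7741561 + 241622 = 271196257, q_5 = 35·1925570 + 60099 = 67455049 → 271196257/67455049
APPEND 44: p_6 = 44·271196257 + 7741561 = 11940376869, q_6 = 44·67455049 + 1925570 = 2969947726 → 11940376869/2969947726
APPEND 10: p_7 = 10·11940376869 + 271196257 = 119674964947, q_7 = 10·2969947726 + 67455049 = 29766932309 → 119674964947/29766932309
APPEND 24: p_8 = 24·119674964947 + 11940376869 = 2884139535597, q_8 = 24·29766932309 + 2969947726 = 717376323142 → 2884139535597/717376323142
APPEND 47: p_9 = 47·2884139535597 + 119674964947 = 135674233138006, q_9 = 47·717376323142 + 29766932309 = 33746454119983 → 135674233138006/33746454119983
APPEND 50: p_10 = 50·135674233138006 + 2884139535597 = 6786595796435897, q_10 = 50·33746454119983 + 717376323142 = 1688040082322292 → 6786595796435897/1688040082322292
APPEND 10: p_11 = 10·6786595796435897 + 135674233138006 = 68001632197496976, q_11 = 10·1688040082322292 + 33746454119983 = 16914147277342903 → 68001632197496976/16914147277342903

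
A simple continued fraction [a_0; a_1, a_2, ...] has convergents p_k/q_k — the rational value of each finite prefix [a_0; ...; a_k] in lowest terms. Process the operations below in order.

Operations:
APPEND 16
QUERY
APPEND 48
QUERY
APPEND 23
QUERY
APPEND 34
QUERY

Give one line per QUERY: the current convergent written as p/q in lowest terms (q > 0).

16/1
769/48
17703/1105
602671/37618

APPEND 16: p_0 = 16·1 + 0 = 16, q_0 = 16·0 + 1 = 1 → 16/1
APPEND 48: p_1 = 48·16 + 1 = 769, q_1 = 48·1 + 0 = 48 → 769/48
APPEND 23: p_2 = 23·769 + 16 = 17703, q_2 = 23·48 + 1 = 1105 → 17703/1105
APPEND 34: p_3 = 34·17703 + 769 = 602671, q_3 = 34·1105 + 48 = 37618 → 602671/37618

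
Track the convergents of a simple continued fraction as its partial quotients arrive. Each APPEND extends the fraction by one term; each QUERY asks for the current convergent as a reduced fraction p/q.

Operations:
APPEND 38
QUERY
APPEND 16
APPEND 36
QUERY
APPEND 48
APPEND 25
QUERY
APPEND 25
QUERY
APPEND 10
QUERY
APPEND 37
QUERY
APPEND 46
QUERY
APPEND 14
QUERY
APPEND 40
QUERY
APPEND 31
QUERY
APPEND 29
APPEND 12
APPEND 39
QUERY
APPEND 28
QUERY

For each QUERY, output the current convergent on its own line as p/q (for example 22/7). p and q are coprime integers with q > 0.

APPEND 38: p_0 = 38·1 + 0 = 38, q_0 = 38·0 + 1 = 1 → 38/1
APPEND 16: p_1 = 16·38 + 1 = 609, q_1 = 16·1 + 0 = 16 → 609/16
APPEND 36: p_2 = 36·609 + 38 = 21962, q_2 = 36·16 + 1 = 577 → 21962/577
APPEND 48: p_3 = 48·21962 + 609 = 1054785, q_3 = 48·577 + 16 = 27712 → 1054785/27712
APPEND 25: p_4 = 25·1054785 + 21962 = 26391587, q_4 = 25·27712 + 577 = 693377 → 26391587/693377
APPEND 25: p_5 = 25·26391587 + 1054785 = 660844460, q_5 = 25·693377 + 27712 = 17362137 → 660844460/17362137
APPEND 10: p_6 = 10·660844460 + 26391587 = 6634836187, q_6 = 10·17362137 + 693377 = 174314747 → 6634836187/174314747
APPEND 37: p_7 = 37·6634836187 + 660844460 = 246149783379, q_7 = 37·174314747 + 17362137 = 6467007776 → 246149783379/6467007776
APPEND 46: p_8 = 46·246149783379 + 6634836187 = 11329524871621, q_8 = 46·6467007776 + 174314747 = 297656672443 → 11329524871621/297656672443
APPEND 14: p_9 = 14·11329524871621 + 246149783379 = 158859497986073, q_9 = 14·297656672443 + 6467007776 = 4173660421978 → 158859497986073/4173660421978
APPEND 40: p_10 = 40·158859497986073 + 11329524871621 = 6365709444314541, q_10 = 40·4173660421978 + 297656672443 = 167244073551563 → 6365709444314541/167244073551563
APPEND 31: p_11 = 31·6365709444314541 + 158859497986073 = 197495852271736844, q_11 = 31·167244073551563 + 4173660421978 = 5188739940520431 → 197495852271736844/5188739940520431
APPEND 29: p_12 = 29·197495852271736844 + 6365709444314541 = 5733745425324683017, q_12 = 29·5188739940520431 + 167244073551563 = 150640702348644062 → 5733745425324683017/150640702348644062
APPEND 12: p_13 = 12·5733745425324683017 + 197495852271736844 = 69002440956167933048, q_13 = 12·150640702348644062 + 5188739940520431 = 1812877168124249175 → 69002440956167933048/1812877168124249175
APPEND 39: p_14 = 39·69002440956167933048 + 5733745425324683017 = 2696828942715874071889, q_14 = 39·1812877168124249175 + 150640702348644062 = 70852850259194361887 → 2696828942715874071889/70852850259194361887
APPEND 28: p_15 = 28·2696828942715874071889 + 69002440956167933048 = 75580212837000641945940, q_15 = 28·70852850259194361887 + 1812877168124249175 = 1985692684425566382011 → 75580212837000641945940/1985692684425566382011

38/1
21962/577
26391587/693377
660844460/17362137
6634836187/174314747
246149783379/6467007776
11329524871621/297656672443
158859497986073/4173660421978
6365709444314541/167244073551563
197495852271736844/5188739940520431
2696828942715874071889/70852850259194361887
75580212837000641945940/1985692684425566382011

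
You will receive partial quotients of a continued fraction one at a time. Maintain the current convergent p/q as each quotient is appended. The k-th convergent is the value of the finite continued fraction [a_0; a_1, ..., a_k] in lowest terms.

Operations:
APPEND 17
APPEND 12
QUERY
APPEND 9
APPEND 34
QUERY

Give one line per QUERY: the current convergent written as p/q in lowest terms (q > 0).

205/12
63513/3718

APPEND 17: p_0 = 17·1 + 0 = 17, q_0 = 17·0 + 1 = 1 → 17/1
APPEND 12: p_1 = 12·17 + 1 = 205, q_1 = 12·1 + 0 = 12 → 205/12
APPEND 9: p_2 = 9·205 + 17 = 1862, q_2 = 9·12 + 1 = 109 → 1862/109
APPEND 34: p_3 = 34·1862 + 205 = 63513, q_3 = 34·109 + 12 = 3718 → 63513/3718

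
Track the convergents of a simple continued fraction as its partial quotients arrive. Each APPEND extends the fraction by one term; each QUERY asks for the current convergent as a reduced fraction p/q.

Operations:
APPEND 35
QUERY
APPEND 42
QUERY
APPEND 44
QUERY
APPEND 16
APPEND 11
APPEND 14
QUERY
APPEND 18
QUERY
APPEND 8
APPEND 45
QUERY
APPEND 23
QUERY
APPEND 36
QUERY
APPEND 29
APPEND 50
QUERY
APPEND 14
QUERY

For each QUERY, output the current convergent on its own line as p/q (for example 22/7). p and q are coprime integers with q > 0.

APPEND 35: p_0 = 35·1 + 0 = 35, q_0 = 35·0 + 1 = 1 → 35/1
APPEND 42: p_1 = 42·35 + 1 = 1471, q_1 = 42·1 + 0 = 42 → 1471/42
APPEND 44: p_2 = 44·1471 + 35 = 64759, q_2 = 44·42 + 1 = 1849 → 64759/1849
APPEND 16: p_3 = 16·64759 + 1471 = 1037615, q_3 = 16·1849 + 42 = 29626 → 1037615/29626
APPEND 11: p_4 = 11·1037615 + 64759 = 11478524, q_4 = 11·29626 + 1849 = 327735 → 11478524/327735
APPEND 14: p_5 = 14·11478524 + 1037615 = 161736951, q_5 = 14·327735 + 29626 = 4617916 → 161736951/4617916
APPEND 18: p_6 = 18·161736951 + 11478524 = 2922743642, q_6 = 18·4617916 + 327735 = 83450223 → 2922743642/83450223
APPEND 8: p_7 = 8·2922743642 + 161736951 = 23543686087, q_7 = 8·83450223 + 4617916 = 672219700 → 23543686087/672219700
APPEND 45: p_8 = 45·23543686087 + 2922743642 = 1062388617557, q_8 = 45·672219700 + 83450223 = 30333336723 → 1062388617557/30333336723
APPEND 23: p_9 = 23·1062388617557 + 23543686087 = 24458481889898, q_9 = 23·30333336723 + 672219700 = 698338964329 → 24458481889898/698338964329
APPEND 36: p_10 = 36·24458481889898 + 1062388617557 = 881567736653885, q_10 = 36·698338964329 + 30333336723 = 25170536052567 → 881567736653885/25170536052567
APPEND 29: p_11 = 29·881567736653885 + 24458481889898 = 25589922844852563, q_11 = 29·25170536052567 + 698338964329 = 730643884488772 → 25589922844852563/730643884488772
APPEND 50: p_12 = 50·25589922844852563 + 881567736653885 = 1280377709979282035, q_12 = 50·730643884488772 + 25170536052567 = 36557364760491167 → 1280377709979282035/36557364760491167
APPEND 14: p_13 = 14·1280377709979282035 + 25589922844852563 = 17950877862554801053, q_13 = 14·36557364760491167 + 730643884488772 = 512533750531365110 → 17950877862554801053/512533750531365110

35/1
1471/42
64759/1849
161736951/4617916
2922743642/83450223
1062388617557/30333336723
24458481889898/698338964329
881567736653885/25170536052567
1280377709979282035/36557364760491167
17950877862554801053/512533750531365110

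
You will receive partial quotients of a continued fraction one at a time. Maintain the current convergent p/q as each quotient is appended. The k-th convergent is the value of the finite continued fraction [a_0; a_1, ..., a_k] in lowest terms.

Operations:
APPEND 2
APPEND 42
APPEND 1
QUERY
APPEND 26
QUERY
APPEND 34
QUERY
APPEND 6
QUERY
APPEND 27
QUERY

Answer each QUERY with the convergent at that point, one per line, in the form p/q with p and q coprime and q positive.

87/43
2347/1160
79885/39483
481657/238058
13084624/6467049

APPEND 2: p_0 = 2·1 + 0 = 2, q_0 = 2·0 + 1 = 1 → 2/1
APPEND 42: p_1 = 42·2 + 1 = 85, q_1 = 42·1 + 0 = 42 → 85/42
APPEND 1: p_2 = 1·85 + 2 = 87, q_2 = 1·42 + 1 = 43 → 87/43
APPEND 26: p_3 = 26·87 + 85 = 2347, q_3 = 26·43 + 42 = 1160 → 2347/1160
APPEND 34: p_4 = 34·2347 + 87 = 79885, q_4 = 34·1160 + 43 = 39483 → 79885/39483
APPEND 6: p_5 = 6·79885 + 2347 = 481657, q_5 = 6·39483 + 1160 = 238058 → 481657/238058
APPEND 27: p_6 = 27·481657 + 79885 = 13084624, q_6 = 27·238058 + 39483 = 6467049 → 13084624/6467049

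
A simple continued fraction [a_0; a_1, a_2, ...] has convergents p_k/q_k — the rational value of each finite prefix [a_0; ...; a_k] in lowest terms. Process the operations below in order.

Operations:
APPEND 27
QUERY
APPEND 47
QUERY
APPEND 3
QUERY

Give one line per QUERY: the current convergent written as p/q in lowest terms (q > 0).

APPEND 27: p_0 = 27·1 + 0 = 27, q_0 = 27·0 + 1 = 1 → 27/1
APPEND 47: p_1 = 47·27 + 1 = 1270, q_1 = 47·1 + 0 = 47 → 1270/47
APPEND 3: p_2 = 3·1270 + 27 = 3837, q_2 = 3·47 + 1 = 142 → 3837/142

27/1
1270/47
3837/142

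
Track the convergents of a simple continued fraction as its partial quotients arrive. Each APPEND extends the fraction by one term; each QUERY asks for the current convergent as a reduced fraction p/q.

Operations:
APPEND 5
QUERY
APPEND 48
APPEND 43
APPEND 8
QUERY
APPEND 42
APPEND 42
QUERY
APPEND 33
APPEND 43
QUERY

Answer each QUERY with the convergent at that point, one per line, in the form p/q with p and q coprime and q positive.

5/1
83185/16568
147256981/29329250
209255590954/41677545603

APPEND 5: p_0 = 5·1 + 0 = 5, q_0 = 5·0 + 1 = 1 → 5/1
APPEND 48: p_1 = 48·5 + 1 = 241, q_1 = 48·1 + 0 = 48 → 241/48
APPEND 43: p_2 = 43·241 + 5 = 10368, q_2 = 43·48 + 1 = 2065 → 10368/2065
APPEND 8: p_3 = 8·10368 + 241 = 83185, q_3 = 8·2065 + 48 = 16568 → 83185/16568
APPEND 42: p_4 = 42·83185 + 10368 = 3504138, q_4 = 42·16568 + 2065 = 697921 → 3504138/697921
APPEND 42: p_5 = 42·3504138 + 83185 = 147256981, q_5 = 42·697921 + 16568 = 29329250 → 147256981/29329250
APPEND 33: p_6 = 33·147256981 + 3504138 = 4862984511, q_6 = 33·29329250 + 697921 = 968563171 → 4862984511/968563171
APPEND 43: p_7 = 43·4862984511 + 147256981 = 209255590954, q_7 = 43·968563171 + 29329250 = 41677545603 → 209255590954/41677545603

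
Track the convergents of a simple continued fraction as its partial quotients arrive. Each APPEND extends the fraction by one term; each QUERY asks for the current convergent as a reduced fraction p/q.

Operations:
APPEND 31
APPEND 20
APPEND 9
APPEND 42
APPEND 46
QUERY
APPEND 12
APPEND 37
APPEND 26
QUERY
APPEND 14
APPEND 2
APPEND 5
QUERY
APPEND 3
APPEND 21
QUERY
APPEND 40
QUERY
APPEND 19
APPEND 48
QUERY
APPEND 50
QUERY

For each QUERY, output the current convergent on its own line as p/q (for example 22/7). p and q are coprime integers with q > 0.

10892026/350793
126379349675/4070224512
20147729386622/648885931297
1366623644433017/44014034496574
54729063678037175/1762626386937497
50033233072980725591/1611390564929770313
2502702872482563418892/80603062161874824667

APPEND 31: p_0 = 31·1 + 0 = 31, q_0 = 31·0 + 1 = 1 → 31/1
APPEND 20: p_1 = 20·31 + 1 = 621, q_1 = 20·1 + 0 = 20 → 621/20
APPEND 9: p_2 = 9·621 + 31 = 5620, q_2 = 9·20 + 1 = 181 → 5620/181
APPEND 42: p_3 = 42·5620 + 621 = 236661, q_3 = 42·181 + 20 = 7622 → 236661/7622
APPEND 46: p_4 = 46·236661 + 5620 = 10892026, q_4 = 46·7622 + 181 = 350793 → 10892026/350793
APPEND 12: p_5 = 12·10892026 + 236661 = 130940973, q_5 = 12·350793 + 7622 = 4217138 → 130940973/4217138
APPEND 37: p_6 = 37·130940973 + 10892026 = 4855708027, q_6 = 37·4217138 + 350793 = 156384899 → 4855708027/156384899
APPEND 26: p_7 = 26·4855708027 + 130940973 = 126379349675, q_7 = 26·156384899 + 4217138 = 4070224512 → 126379349675/4070224512
APPEND 14: p_8 = 14·126379349675 + 4855708027 = 1774166603477, q_8 = 14·4070224512 + 156384899 = 57139528067 → 1774166603477/57139528067
APPEND 2: p_9 = 2·1774166603477 + 126379349675 = 3674712556629, q_9 = 2·57139528067 + 4070224512 = 118349280646 → 3674712556629/118349280646
APPEND 5: p_10 = 5·3674712556629 + 1774166603477 = 20147729386622, q_10 = 5·118349280646 + 57139528067 = 648885931297 → 20147729386622/648885931297
APPEND 3: p_11 = 3·20147729386622 + 3674712556629 = 64117900716495, q_11 = 3·648885931297 + 118349280646 = 2065007074537 → 64117900716495/2065007074537
APPEND 21: p_12 = 21·64117900716495 + 20147729386622 = 1366623644433017, q_12 = 21·2065007074537 + 648885931297 = 44014034496574 → 1366623644433017/44014034496574
APPEND 40: p_13 = 40·1366623644433017 + 64117900716495 = 54729063678037175, q_13 = 40·44014034496574 + 2065007074537 = 1762626386937497 → 54729063678037175/1762626386937497
APPEND 19: p_14 = 19·54729063678037175 + 1366623644433017 = 1041218833527139342, q_14 = 19·1762626386937497 + 44014034496574 = 33533915386309017 → 1041218833527139342/33533915386309017
APPEND 48: p_15 = 48·1041218833527139342 + 54729063678037175 = 50033233072980725591, q_15 = 48·33533915386309017 + 1762626386937497 = 1611390564929770313 → 50033233072980725591/1611390564929770313
APPEND 50: p_16 = 50·50033233072980725591 + 1041218833527139342 = 2502702872482563418892, q_16 = 50·1611390564929770313 + 33533915386309017 = 80603062161874824667 → 2502702872482563418892/80603062161874824667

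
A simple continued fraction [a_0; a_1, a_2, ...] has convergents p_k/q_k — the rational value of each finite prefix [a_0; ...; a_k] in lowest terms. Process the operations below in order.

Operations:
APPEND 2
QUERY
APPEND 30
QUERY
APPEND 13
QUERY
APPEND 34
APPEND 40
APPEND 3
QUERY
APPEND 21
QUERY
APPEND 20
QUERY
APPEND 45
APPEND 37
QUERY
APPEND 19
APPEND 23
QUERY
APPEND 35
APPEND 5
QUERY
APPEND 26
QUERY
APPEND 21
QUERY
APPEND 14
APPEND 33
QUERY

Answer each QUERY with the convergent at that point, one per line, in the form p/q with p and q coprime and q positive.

APPEND 2: p_0 = 2·1 + 0 = 2, q_0 = 2·0 + 1 = 1 → 2/1
APPEND 30: p_1 = 30·2 + 1 = 61, q_1 = 30·1 + 0 = 30 → 61/30
APPEND 13: p_2 = 13·61 + 2 = 795, q_2 = 13·30 + 1 = 391 → 795/391
APPEND 34: p_3 = 34·795 + 61 = 27091, q_3 = 34·391 + 30 = 13324 → 27091/13324
APPEND 40: p_4 = 40·27091 + 795 = 1084435, q_4 = 40·13324 + 391 = 533351 → 1084435/533351
APPEND 3: p_5 = 3·1084435 + 27091 = 3280396, q_5 = 3·533351 + 13324 = 1613377 → 3280396/1613377
APPEND 21: p_6 = 21·3280396 + 1084435 = 69972751, q_6 = 21·1613377 + 533351 = 34414268 → 69972751/34414268
APPEND 20: p_7 = 20·69972751 + 3280396 = 1402735416, q_7 = 20·34414268 + 1613377 = 689898737 → 1402735416/689898737
APPEND 45: p_8 = 45·1402735416 + 69972751 = 63193066471, q_8 = 45·689898737 + 34414268 = 31079857433 → 63193066471/31079857433
APPEND 37: p_9 = 37·63193066471 + 1402735416 = 2339546194843, q_9 = 37·31079857433 + 689898737 = 1150644623758 → 2339546194843/1150644623758
APPEND 19: p_10 = 19·2339546194843 + 63193066471 = 44514570768488, q_10 = 19·1150644623758 + 31079857433 = 21893327708835 → 44514570768488/21893327708835
APPEND 23: p_11 = 23·44514570768488 + 2339546194843 = 1026174673870067, q_11 = 23·21893327708835 + 1150644623758 = 504697181926963 → 1026174673870067/504697181926963
APPEND 35: p_12 = 35·1026174673870067 + 44514570768488 = 35960628156220833, q_12 = 35·504697181926963 + 21893327708835 = 17686294695152540 → 35960628156220833/17686294695152540
APPEND 5: p_13 = 5·35960628156220833 + 1026174673870067 = 180829315454974232, q_13 = 5·17686294695152540 + 504697181926963 = 88936170657689663 → 180829315454974232/88936170657689663
APPEND 26: p_14 = 26·180829315454974232 + 35960628156220833 = 4737522829985550865, q_14 = 26·88936170657689663 + 17686294695152540 = 2330026731795083778 → 4737522829985550865/2330026731795083778
APPEND 21: p_15 = 21·4737522829985550865 + 180829315454974232 = 99668808745151542397, q_15 = 21·2330026731795083778 + 88936170657689663 = 49019497538354449001 → 99668808745151542397/49019497538354449001
APPEND 14: p_16 = 14·99668808745151542397 + 4737522829985550865 = 1400100845262107144423, q_16 = 14·49019497538354449001 + 2330026731795083778 = 688602992268757369792 → 1400100845262107144423/688602992268757369792
APPEND 33: p_17 = 33·1400100845262107144423 + 99668808745151542397 = 46302996702394687308356, q_17 = 33·688602992268757369792 + 49019497538354449001 = 22772918242407347652137 → 46302996702394687308356/22772918242407347652137

2/1
61/30
795/391
3280396/1613377
69972751/34414268
1402735416/689898737
2339546194843/1150644623758
1026174673870067/504697181926963
180829315454974232/88936170657689663
4737522829985550865/2330026731795083778
99668808745151542397/49019497538354449001
46302996702394687308356/22772918242407347652137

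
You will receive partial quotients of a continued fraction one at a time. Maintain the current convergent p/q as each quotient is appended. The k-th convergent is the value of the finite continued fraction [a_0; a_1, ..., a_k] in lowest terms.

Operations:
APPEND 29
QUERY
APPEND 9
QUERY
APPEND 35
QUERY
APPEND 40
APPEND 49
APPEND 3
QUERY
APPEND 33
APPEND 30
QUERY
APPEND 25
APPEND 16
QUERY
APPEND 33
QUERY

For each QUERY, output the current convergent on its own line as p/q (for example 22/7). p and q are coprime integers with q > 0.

29/1
262/9
9199/316
54524453/1873000
54575295233/1874746510
21913771132849/752772216382
724520647123868/24888414232473

APPEND 29: p_0 = 29·1 + 0 = 29, q_0 = 29·0 + 1 = 1 → 29/1
APPEND 9: p_1 = 9·29 + 1 = 262, q_1 = 9·1 + 0 = 9 → 262/9
APPEND 35: p_2 = 35·262 + 29 = 9199, q_2 = 35·9 + 1 = 316 → 9199/316
APPEND 40: p_3 = 40·9199 + 262 = 368222, q_3 = 40·316 + 9 = 12649 → 368222/12649
APPEND 49: p_4 = 49·368222 + 9199 = 18052077, q_4 = 49·12649 + 316 = 620117 → 18052077/620117
APPEND 3: p_5 = 3·18052077 + 368222 = 54524453, q_5 = 3·620117 + 12649 = 1873000 → 54524453/1873000
APPEND 33: p_6 = 33·54524453 + 18052077 = 1817359026, q_6 = 33·1873000 + 620117 = 62429117 → 1817359026/62429117
APPEND 30: p_7 = 30·1817359026 + 54524453 = 54575295233, q_7 = 30·62429117 + 1873000 = 1874746510 → 54575295233/1874746510
APPEND 25: p_8 = 25·54575295233 + 1817359026 = 1366199739851, q_8 = 25·1874746510 + 62429117 = 46931091867 → 1366199739851/46931091867
APPEND 16: p_9 = 16·1366199739851 + 54575295233 = 21913771132849, q_9 = 16·46931091867 + 1874746510 = 752772216382 → 21913771132849/752772216382
APPEND 33: p_10 = 33·21913771132849 + 1366199739851 = 724520647123868, q_10 = 33·752772216382 + 46931091867 = 24888414232473 → 724520647123868/24888414232473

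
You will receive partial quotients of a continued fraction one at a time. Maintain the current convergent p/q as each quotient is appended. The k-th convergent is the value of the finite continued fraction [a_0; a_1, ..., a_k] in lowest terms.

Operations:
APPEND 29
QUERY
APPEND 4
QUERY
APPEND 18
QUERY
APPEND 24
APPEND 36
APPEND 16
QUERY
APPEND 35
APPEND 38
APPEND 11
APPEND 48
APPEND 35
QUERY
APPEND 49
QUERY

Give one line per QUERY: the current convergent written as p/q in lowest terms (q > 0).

APPEND 29: p_0 = 29·1 + 0 = 29, q_0 = 29·0 + 1 = 1 → 29/1
APPEND 4: p_1 = 4·29 + 1 = 117, q_1 = 4·1 + 0 = 4 → 117/4
APPEND 18: p_2 = 18·117 + 29 = 2135, q_2 = 18·4 + 1 = 73 → 2135/73
APPEND 24: p_3 = 24·2135 + 117 = 51357, q_3 = 24·73 + 4 = 1756 → 51357/1756
APPEND 36: p_4 = 36·51357 + 2135 = 1850987, q_4 = 36·1756 + 73 = 63289 → 1850987/63289
APPEND 16: p_5 = 16·1850987 + 51357 = 29667149, q_5 = 16·63289 + 1756 = 1014380 → 29667149/1014380
APPEND 35: p_6 = 35·29667149 + 1850987 = 1040201202, q_6 = 35·1014380 + 63289 = 35566589 → 1040201202/35566589
APPEND 38: p_7 = 38·1040201202 + 29667149 = 39557312825, q_7 = 38·35566589 + 1014380 = 1352544762 → 39557312825/1352544762
APPEND 11: p_8 = 11·39557312825 + 1040201202 = 436170642277, q_8 = 11·1352544762 + 35566589 = 14913558971 → 436170642277/14913558971
APPEND 48: p_9 = 48·436170642277 + 39557312825 = 20975748142121, q_9 = 48·14913558971 + 1352544762 = 717203375370 → 20975748142121/717203375370
APPEND 35: p_10 = 35·20975748142121 + 436170642277 = 734587355616512, q_10 = 35·717203375370 + 14913558971 = 25117031696921 → 734587355616512/25117031696921
APPEND 49: p_11 = 49·734587355616512 + 20975748142121 = 36015756173351209, q_11 = 49·25117031696921 + 717203375370 = 1231451756524499 → 36015756173351209/1231451756524499

29/1
117/4
2135/73
29667149/1014380
734587355616512/25117031696921
36015756173351209/1231451756524499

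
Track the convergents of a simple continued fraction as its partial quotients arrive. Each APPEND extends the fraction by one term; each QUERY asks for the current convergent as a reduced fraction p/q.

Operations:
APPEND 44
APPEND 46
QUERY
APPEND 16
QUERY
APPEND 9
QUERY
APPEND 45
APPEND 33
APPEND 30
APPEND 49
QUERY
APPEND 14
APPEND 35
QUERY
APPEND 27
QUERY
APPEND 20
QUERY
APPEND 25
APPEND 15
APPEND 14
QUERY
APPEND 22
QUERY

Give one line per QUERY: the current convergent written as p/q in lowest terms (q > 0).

APPEND 44: p_0 = 44·1 + 0 = 44, q_0 = 44·0 + 1 = 1 → 44/1
APPEND 46: p_1 = 46·44 + 1 = 2025, q_1 = 46·1 + 0 = 46 → 2025/46
APPEND 16: p_2 = 16·2025 + 44 = 32444, q_2 = 16·46 + 1 = 737 → 32444/737
APPEND 9: p_3 = 9·32444 + 2025 = 294021, q_3 = 9·737 + 46 = 6679 → 294021/6679
APPEND 45: p_4 = 45·294021 + 32444 = 13263389, q_4 = 45·6679 + 737 = 301292 → 13263389/301292
APPEND 33: p_5 = 33·13263389 + 294021 = 437985858, q_5 = 33·301292 + 6679 = 9949315 → 437985858/9949315
APPEND 30: p_6 = 30·437985858 + 13263389 = 13152839129, q_6 = 30·9949315 + 301292 = 298780742 → 13152839129/298780742
APPEND 49: p_7 = 49·13152839129 + 437985858 = 644927103179, q_7 = 49·298780742 + 9949315 = 14650205673 → 644927103179/14650205673
APPEND 14: p_8 = 14·644927103179 + 13152839129 = 9042132283635, q_8 = 14·14650205673 + 298780742 = 205401660164 → 9042132283635/205401660164
APPEND 35: p_9 = 35·9042132283635 + 644927103179 = 317119557030404, q_9 = 35·205401660164 + 14650205673 = 7203708311413 → 317119557030404/7203708311413
APPEND 27: p_10 = 27·317119557030404 + 9042132283635 = 8571270172104543, q_10 = 27·7203708311413 + 205401660164 = 194705526068315 → 8571270172104543/194705526068315
APPEND 20: p_11 = 20·8571270172104543 + 317119557030404 = 171742522999121264, q_11 = 20·194705526068315 + 7203708311413 = 3901314229677713 → 171742522999121264/3901314229677713
APPEND 25: p_12 = 25·171742522999121264 + 8571270172104543 = 4302134345150136143, q_12 = 25·3901314229677713 + 194705526068315 = 97727561268011140 → 4302134345150136143/97727561268011140
APPEND 15: p_13 = 15·4302134345150136143 + 171742522999121264 = 64703757700251163409, q_13 = 15·97727561268011140 + 3901314229677713 = 1469814733249844813 → 64703757700251163409/1469814733249844813
APPEND 14: p_14 = 14·64703757700251163409 + 4302134345150136143 = 910154742148666423869, q_14 = 14·1469814733249844813 + 97727561268011140 = 20675133826765838522 → 910154742148666423869/20675133826765838522
APPEND 22: p_15 = 22·910154742148666423869 + 64703757700251163409 = 20088108084970912488527, q_15 = 22·20675133826765838522 + 1469814733249844813 = 456322758922098292297 → 20088108084970912488527/456322758922098292297

2025/46
32444/737
294021/6679
644927103179/14650205673
317119557030404/7203708311413
8571270172104543/194705526068315
171742522999121264/3901314229677713
910154742148666423869/20675133826765838522
20088108084970912488527/456322758922098292297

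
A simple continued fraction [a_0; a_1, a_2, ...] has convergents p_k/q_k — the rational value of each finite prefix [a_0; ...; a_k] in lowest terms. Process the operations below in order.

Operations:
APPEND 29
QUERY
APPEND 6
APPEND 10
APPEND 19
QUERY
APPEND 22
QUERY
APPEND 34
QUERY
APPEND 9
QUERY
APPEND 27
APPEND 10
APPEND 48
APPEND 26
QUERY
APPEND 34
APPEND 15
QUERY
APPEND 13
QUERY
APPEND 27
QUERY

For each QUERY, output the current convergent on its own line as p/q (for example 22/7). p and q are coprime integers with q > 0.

29/1
33976/1165
749251/25691
25508510/874659
230325841/7897622
78441413587381/2689670559626
40128780847112866/1375972149175121
524344173641368957/17979190104517606
14197421469164074705/486814104971150483

APPEND 29: p_0 = 29·1 + 0 = 29, q_0 = 29·0 + 1 = 1 → 29/1
APPEND 6: p_1 = 6·29 + 1 = 175, q_1 = 6·1 + 0 = 6 → 175/6
APPEND 10: p_2 = 10·175 + 29 = 1779, q_2 = 10·6 + 1 = 61 → 1779/61
APPEND 19: p_3 = 19·1779 + 175 = 33976, q_3 = 19·61 + 6 = 1165 → 33976/1165
APPEND 22: p_4 = 22·33976 + 1779 = 749251, q_4 = 22·1165 + 61 = 25691 → 749251/25691
APPEND 34: p_5 = 34·749251 + 33976 = 25508510, q_5 = 34·25691 + 1165 = 874659 → 25508510/874659
APPEND 9: p_6 = 9·25508510 + 749251 = 230325841, q_6 = 9·874659 + 25691 = 7897622 → 230325841/7897622
APPEND 27: p_7 = 27·230325841 + 25508510 = 6244306217, q_7 = 27·7897622 + 874659 = 214110453 → 6244306217/214110453
APPEND 10: p_8 = 10·6244306217 + 230325841 = 62673388011, q_8 = 10·214110453 + 7897622 = 2149002152 → 62673388011/2149002152
APPEND 48: p_9 = 48·62673388011 + 6244306217 = 3014566930745, q_9 = 48·2149002152 + 214110453 = 103366213749 → 3014566930745/103366213749
APPEND 26: p_10 = 26·3014566930745 + 62673388011 = 78441413587381, q_10 = 26·103366213749 + 2149002152 = 2689670559626 → 78441413587381/2689670559626
APPEND 34: p_11 = 34·78441413587381 + 3014566930745 = 2670022628901699, q_11 = 34·2689670559626 + 103366213749 = 91552165241033 → 2670022628901699/91552165241033
APPEND 15: p_12 = 15·2670022628901699 + 78441413587381 = 40128780847112866, q_12 = 15·91552165241033 + 2689670559626 = 1375972149175121 → 40128780847112866/1375972149175121
APPEND 13: p_13 = 13·40128780847112866 + 2670022628901699 = 524344173641368957, q_13 = 13·1375972149175121 + 91552165241033 = 17979190104517606 → 524344173641368957/17979190104517606
APPEND 27: p_14 = 27·524344173641368957 + 40128780847112866 = 14197421469164074705, q_14 = 27·17979190104517606 + 1375972149175121 = 486814104971150483 → 14197421469164074705/486814104971150483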